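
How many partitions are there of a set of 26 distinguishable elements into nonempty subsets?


Bell_26 can be computed from the Bell triangle or from Dobinski's identity Bell_n = (1/e) * sum_{k>=0} k^n / k!.
Computing Bell_26 = 49631246523618756274.

49631246523618756274


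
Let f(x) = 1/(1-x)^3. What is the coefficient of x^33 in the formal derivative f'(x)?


Differentiate: d/dx [ 1/(1-x)^r ] = r / (1-x)^(r+1).
Here r = 3, so f'(x) = 3 / (1-x)^4.
The expansion of 1/(1-x)^(r+1) has coefficient of x^n equal to C(n+r, r).
So the coefficient of x^33 in f'(x) is
3 * C(36, 3) = 3 * 7140 = 21420

21420


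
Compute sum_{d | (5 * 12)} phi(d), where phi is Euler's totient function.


First, 5 * 12 = 60. One classical identity is sum_{d | n} phi(d) = n (each k in [1, n] has a unique gcd with n, and among the k's with gcd(k, n) = n/d there are phi(d) of them). So the sum equals 60. We also verify directly:
Divisors of 60: 1, 2, 3, 4, 5, 6, 10, 12, 15, 20, 30, 60.
phi values: 1, 1, 2, 2, 4, 2, 4, 4, 8, 8, 8, 16.
Sum = 60.

60


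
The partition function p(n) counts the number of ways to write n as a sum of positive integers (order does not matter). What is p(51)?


Using the generating function prod_{k>=1} 1/(1-x^k), we compute p(51).
By dynamic programming over parts 1 through 51:
p(51) = 239943

239943


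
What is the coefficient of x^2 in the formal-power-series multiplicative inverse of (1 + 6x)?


The inverse is 1/(1 + 6x). Apply the geometric identity 1/(1 - y) = sum_{k>=0} y^k with y = -6x:
1/(1 + 6x) = sum_{k>=0} (-6)^k x^k.
So the coefficient of x^2 is (-6)^2 = 36.

36


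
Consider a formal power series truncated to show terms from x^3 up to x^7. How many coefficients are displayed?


From x^3 to x^7 inclusive, the count is 7 - 3 + 1 = 5.

5


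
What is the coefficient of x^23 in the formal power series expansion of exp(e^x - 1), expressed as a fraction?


exp(e^x - 1) is the exponential generating function for the Bell numbers Bell_k: exp(e^x - 1) = sum_{k>=0} Bell_k x^k / k!.
So the coefficient of x^23 in exp(e^x - 1) is Bell_23 / 23!.
Computing: Bell_23 = 44152005855084346 and 23! = 25852016738884976640000, giving
44152005855084346/25852016738884976640000 = 22076002927542173/12926008369442488320000.

22076002927542173/12926008369442488320000


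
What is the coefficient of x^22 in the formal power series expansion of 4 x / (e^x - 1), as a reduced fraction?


The exponential generating function for Bernoulli numbers is
x / (e^x - 1) = sum_{k>=0} B_k x^k / k!.
So the coefficient of x^22 in 4 x / (e^x - 1) is 4 B_22 / 22!.
Computing: B_22 = 854513/138, 22! = 1124000727777607680000, giving
4 * 854513/138 / 1124000727777607680000 = 77683/3525275009847951360000.

77683/3525275009847951360000


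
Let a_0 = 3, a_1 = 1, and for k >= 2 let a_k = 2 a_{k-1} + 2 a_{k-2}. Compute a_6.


Iterating the recurrence forward:
a_0 = 3
a_1 = 1
a_2 = 2*1 + 2*3 = 8
a_3 = 2*8 + 2*1 = 18
a_4 = 2*18 + 2*8 = 52
a_5 = 2*52 + 2*18 = 140
a_6 = 2*140 + 2*52 = 384
So a_6 = 384.

384


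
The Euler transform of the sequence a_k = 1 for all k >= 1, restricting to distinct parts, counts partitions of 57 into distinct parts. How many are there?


Partitions of 57 into distinct parts can be computed via generating function.
Product (1+x)(1+x^2)(1+x^3)...
The coefficient of x^57 = 7917

7917


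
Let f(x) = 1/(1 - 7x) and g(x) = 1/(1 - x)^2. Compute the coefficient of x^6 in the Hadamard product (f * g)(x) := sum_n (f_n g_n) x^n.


f has coefficients f_k = 7^k. For g = 1/(1 - x)^2 the coefficient is g_k = C(k + 1, 1) = k + 1. The Hadamard coefficient is (f * g)_k = 7^k * (k + 1).
For k = 6: 7^6 * 7 = 117649 * 7 = 823543.

823543


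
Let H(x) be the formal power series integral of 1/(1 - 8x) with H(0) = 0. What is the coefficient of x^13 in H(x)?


1/(1 - 8x) = sum_{k>=0} 8^k x^k. Integrating termwise with H(0) = 0:
H(x) = sum_{k>=0} 8^k x^(k+1) / (k+1) = sum_{m>=1} 8^(m-1) x^m / m.
For m = 13: 8^12/13 = 68719476736/13 = 68719476736/13.

68719476736/13


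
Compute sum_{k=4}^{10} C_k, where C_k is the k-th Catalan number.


C_4 through C_10: 14, 42, 132, 429, 1430, 4862, 16796
Sum = 14 + 42 + 132 + 429 + 1430 + 4862 + 16796
= 23705

23705


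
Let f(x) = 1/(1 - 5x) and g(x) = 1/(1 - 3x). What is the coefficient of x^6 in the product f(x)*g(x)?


The coefficient of x^n in f*g is the Cauchy product: sum_{k=0}^{n} a^k * b^(n-k).
With a=5, b=3, n=6:
sum_{k=0}^{6} 5^k * 3^(6-k)
= 37969

37969


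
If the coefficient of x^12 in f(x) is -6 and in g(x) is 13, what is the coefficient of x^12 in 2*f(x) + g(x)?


Scalar multiplication scales coefficients: 2 * -6 = -12.
Then add the g coefficient: -12 + 13
= 1

1


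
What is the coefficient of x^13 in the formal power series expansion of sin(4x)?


The Maclaurin series is sin(t) = sum_{k>=0} (-1)^k t^(2k+1) / (2k+1)!, so substituting t = 4x, only odd powers of x are nonzero, with coefficient of x^(2k+1) equal to (-1)^k 4^(2k+1) / (2k+1)!.
Write 13 = 2*6 + 1, giving the coefficient (-1)^6 * 4^13 / 13! = 67108864/6227020800 = 65536/6081075.

65536/6081075


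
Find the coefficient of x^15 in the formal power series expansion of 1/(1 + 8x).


Write 1/(1 + c x) = 1/(1 - (-c) x) and apply the geometric-series identity
1/(1 - y) = sum_{k>=0} y^k to get 1/(1 + c x) = sum_{k>=0} (-c)^k x^k.
So the coefficient of x^k is (-c)^k = (-1)^k * c^k.
Here c = 8 and k = 15:
(-8)^15 = -1 * 35184372088832 = -35184372088832

-35184372088832


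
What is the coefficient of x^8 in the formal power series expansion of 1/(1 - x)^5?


The expansion 1/(1 - x)^r = sum_{k>=0} C(k + r - 1, r - 1) x^k follows from the multiset / negative-binomial theorem (or from repeated differentiation of the geometric series).
For r = 5 and k = 8:
C(12, 4) = 479001600 / (24 * 40320) = 495.

495


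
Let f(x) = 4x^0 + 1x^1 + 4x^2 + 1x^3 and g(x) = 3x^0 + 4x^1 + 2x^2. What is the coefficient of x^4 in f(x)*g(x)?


Cauchy product at x^4:
4*2 + 1*4
= 12

12


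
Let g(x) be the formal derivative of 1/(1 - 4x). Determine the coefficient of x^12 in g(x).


Differentiate termwise: d/dx sum_{k>=0} 4^k x^k = sum_{k>=1} k 4^k x^(k-1) = sum_{j>=0} (j+1) 4^(j+1) x^j.
Equivalently, d/dx [1/(1 - 4x)] = 4/(1 - 4x)^2.
For j = 12: 13 * 4^13 = 13 * 67108864 = 872415232.

872415232


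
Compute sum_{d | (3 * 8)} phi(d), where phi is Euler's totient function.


First, 3 * 8 = 24. One classical identity is sum_{d | n} phi(d) = n (each k in [1, n] has a unique gcd with n, and among the k's with gcd(k, n) = n/d there are phi(d) of them). So the sum equals 24. We also verify directly:
Divisors of 24: 1, 2, 3, 4, 6, 8, 12, 24.
phi values: 1, 1, 2, 2, 2, 4, 4, 8.
Sum = 24.

24


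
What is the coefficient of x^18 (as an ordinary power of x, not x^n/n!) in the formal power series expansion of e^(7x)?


The exponential series is e^y = sum_{k>=0} y^k / k!. Substituting y = 7x gives
e^(7x) = sum_{k>=0} 7^k x^k / k!.
So the coefficient of x^n is a^n/n! with a = 7, n = 18:
7^18 / 18! = 1628413597910449/6402373705728000 = 33232930569601/130660687872000

33232930569601/130660687872000


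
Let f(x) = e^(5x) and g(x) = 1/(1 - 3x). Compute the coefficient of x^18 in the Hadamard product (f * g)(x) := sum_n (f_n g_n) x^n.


Expanding: f_k = 5^k/k! (from e^(5x)) and g_k = 3^k (from 1/(1 - 3x)). So the Hadamard coefficient (f * g)_k = 5^k 3^k / k! = (15)^k / k!.
For k = 18: 15^18/18! = 1477891880035400390625/6402373705728000 = 1802032470703125/7806582784.

1802032470703125/7806582784


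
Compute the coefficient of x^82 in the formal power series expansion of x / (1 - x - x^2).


Let f(x) = sum_{k>=0} a_k x^k. Multiplying f(x) * (1 - x - x^2) = x and matching coefficients gives a_0 = 0, a_1 = 1, and a_k = a_{k-1} + a_{k-2} for k >= 2. These are the Fibonacci numbers F_k.
Iterating from F_0 = 0, F_1 = 1:
F_0=0, F_1=1, F_2=1, F_3=2, F_4=3, F_5=5, F_6=8, F_7=13, F_8=21, F_9=34, ...
F_82 = 61305790721611591.

61305790721611591


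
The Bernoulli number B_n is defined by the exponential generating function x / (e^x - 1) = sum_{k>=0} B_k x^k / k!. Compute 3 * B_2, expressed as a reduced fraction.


Bernoulli numbers can also be computed recursively via B_0 = 1 and sum_{j=0}^{m} C(m+1, j) B_j = 0 for m >= 1. Odd-index Bernoulli numbers vanish for k >= 3.
Computing B_2 = 1/6, so 3 * B_2 = 3 * 1/6 = 1/2.

1/2


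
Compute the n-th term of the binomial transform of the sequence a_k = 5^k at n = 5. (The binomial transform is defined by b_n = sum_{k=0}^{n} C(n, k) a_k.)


With a_k = 5^k, b_n = sum_{k=0}^{n} C(n, k) 5^k = (1 + 5)^n by the binomial theorem.
For n = 5: (1 + 5)^5 = 6^5 = 7776.

7776


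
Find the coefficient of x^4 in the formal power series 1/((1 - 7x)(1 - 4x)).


By partial fractions or Cauchy convolution:
The coefficient equals sum_{k=0}^{4} 7^k * 4^(4-k).
= 5261

5261


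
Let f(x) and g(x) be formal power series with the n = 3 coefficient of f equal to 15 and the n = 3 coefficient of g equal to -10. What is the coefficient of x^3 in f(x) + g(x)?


Addition of formal power series is termwise.
The coefficient of x^3 in f + g = 15 + -10
= 5

5


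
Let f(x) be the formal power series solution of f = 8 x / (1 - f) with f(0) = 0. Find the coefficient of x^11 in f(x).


Apply Lagrange inversion: f = 8 x * phi(f) with phi(t) = 1/(1 - t), so
[x^n] f = 8^n * (1/n) [t^(n-1)] phi(t)^n = 8^n * (1/n) [t^(n-1)] (1 - t)^(-n) = 8^n * (1/n) C(2n - 2, n - 1) = 8^n * C_{n-1}.
For n = 11: C_10 = C(20, 10) / 11 = 184756/11 = 16796.
With the 8^11 = 8589934592 factor, the coefficient is 8589934592 * 16796 = 144276541407232.

144276541407232


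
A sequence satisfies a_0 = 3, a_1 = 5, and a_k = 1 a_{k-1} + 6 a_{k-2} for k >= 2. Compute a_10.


The characteristic equation is t^2 - 1 t - 6 = 0, with roots r_1 = 3 and r_2 = -2 (so c_1 = r_1 + r_2, c_2 = -r_1 r_2 as required).
One can use the closed form a_n = A r_1^n + B r_2^n, but direct iteration is more reliable:
a_0 = 3, a_1 = 5, a_2 = 23, a_3 = 53, a_4 = 191, a_5 = 509, a_6 = 1655, a_7 = 4709, a_8 = 14639, a_9 = 42893, a_10 = 130727.
So a_10 = 130727.

130727


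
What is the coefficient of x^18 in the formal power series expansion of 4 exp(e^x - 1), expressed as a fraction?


exp(e^x - 1) is the exponential generating function for the Bell numbers Bell_k: exp(e^x - 1) = sum_{k>=0} Bell_k x^k / k!.
So the coefficient of x^18 in 4 exp(e^x - 1) is 4 Bell_18 / 18!.
Computing: Bell_18 = 682076806159 and 18! = 6402373705728000, giving
4 * 682076806159/6402373705728000 = 97439543737/228656203776000.

97439543737/228656203776000


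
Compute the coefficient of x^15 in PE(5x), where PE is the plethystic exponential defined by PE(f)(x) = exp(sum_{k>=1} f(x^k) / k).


With f(x) = 5x, the exponent is sum_{k>=1} 5 x^k / k = 5 * (-ln(1 - x)). Exponentiating:
PE(5x) = exp(-5 ln(1 - x)) = 1/(1 - x)^5.
By the negative binomial expansion, [x^n] 1/(1 - x)^5 = C(n + 4, 4).
For n = 15: C(19, 4) = 3876.

3876


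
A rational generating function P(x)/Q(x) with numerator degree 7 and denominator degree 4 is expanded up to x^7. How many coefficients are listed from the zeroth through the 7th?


Expanding up to x^7 gives the coefficients for x^0, x^1, ..., x^7.
That is 7 + 1 = 8 coefficients in total.

8


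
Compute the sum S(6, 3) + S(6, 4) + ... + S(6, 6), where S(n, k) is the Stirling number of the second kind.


By definition, S(n, k) counts partitions of an n-set into exactly k nonempty blocks.
Computing row n = 6 for k = 3..6:
S(6, k): 90, 65, 15, 1
Sum = 171.

171


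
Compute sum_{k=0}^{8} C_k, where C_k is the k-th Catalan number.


C_0 through C_8: 1, 1, 2, 5, 14, 42, 132, 429, 1430
Sum = 1 + 1 + 2 + 5 + 14 + 42 + 132 + 429 + 1430
= 2056

2056


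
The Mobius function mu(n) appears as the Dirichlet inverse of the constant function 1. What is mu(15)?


15 = 3 * 5 (all distinct primes).
mu(15) = (-1)^2 = 1

1


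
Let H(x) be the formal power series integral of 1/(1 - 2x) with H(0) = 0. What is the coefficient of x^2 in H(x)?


1/(1 - 2x) = sum_{k>=0} 2^k x^k. Integrating termwise with H(0) = 0:
H(x) = sum_{k>=0} 2^k x^(k+1) / (k+1) = sum_{m>=1} 2^(m-1) x^m / m.
For m = 2: 2^1/2 = 2/2 = 1.

1


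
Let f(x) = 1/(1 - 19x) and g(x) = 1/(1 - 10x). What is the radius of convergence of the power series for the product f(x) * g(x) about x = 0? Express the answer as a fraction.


The radius of 1/(1 - 19x) is 1/19 (nearest singularity at x = 1/19), and the radius of 1/(1 - 10x) is 1/10.
The product f(x)*g(x) = 1/((1 - 19x)(1 - 10x)) has singularities at both 1/19 and 1/10, so its radius of convergence is the distance to the nearest one:
min(1/19, 1/10) = 1/19.

1/19


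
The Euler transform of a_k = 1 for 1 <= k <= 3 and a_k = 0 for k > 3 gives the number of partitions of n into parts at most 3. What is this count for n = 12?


Partitions of 12 into parts at most 3:
Using generating function (1-x)^(-1)(1-x^2)^(-1)(1-x^3)^(-1),
the coefficient of x^12 = 19

19


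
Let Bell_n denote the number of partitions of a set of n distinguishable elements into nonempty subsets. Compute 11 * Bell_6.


Bell_6 can be computed from the Bell triangle or from Dobinski's identity Bell_n = (1/e) * sum_{k>=0} k^n / k!.
Computing Bell_6 = 203.
Then 11 * 203 = 2233.

2233


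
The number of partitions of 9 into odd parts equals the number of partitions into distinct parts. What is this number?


Computing partitions of 9 into odd parts (1, 3, 5, ...):
Using the generating function prod_{k>=0} 1/(1-x^(2k+1)),
the count is 8

8


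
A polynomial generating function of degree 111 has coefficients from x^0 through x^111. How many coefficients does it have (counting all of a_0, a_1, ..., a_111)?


A polynomial of degree 111 takes the form a_0 + a_1 x + ... + a_111 x^111.
The number of coefficients is 111 + 1 = 112.

112


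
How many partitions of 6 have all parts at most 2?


Using the generating function (1-x)^(-1)(1-x^2)^(-1),
the coefficient of x^6 counts these restricted partitions.
Result = 4

4


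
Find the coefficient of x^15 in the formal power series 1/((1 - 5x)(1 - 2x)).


By partial fractions or Cauchy convolution:
The coefficient equals sum_{k=0}^{15} 5^k * 2^(15-k).
= 50862608363

50862608363


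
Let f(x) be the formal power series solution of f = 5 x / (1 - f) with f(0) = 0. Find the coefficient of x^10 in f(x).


Apply Lagrange inversion: f = 5 x * phi(f) with phi(t) = 1/(1 - t), so
[x^n] f = 5^n * (1/n) [t^(n-1)] phi(t)^n = 5^n * (1/n) [t^(n-1)] (1 - t)^(-n) = 5^n * (1/n) C(2n - 2, n - 1) = 5^n * C_{n-1}.
For n = 10: C_9 = C(18, 9) / 10 = 48620/10 = 4862.
With the 5^10 = 9765625 factor, the coefficient is 9765625 * 4862 = 47480468750.

47480468750


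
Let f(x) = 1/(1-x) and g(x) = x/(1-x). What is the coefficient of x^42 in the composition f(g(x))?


First simplify the composition: f(g(x)) = 1/(1 - x/(1-x)) = (1-x)/((1-x) - x) = (1-x)/(1-2x).
Now extract the coefficient. Write (1-x)/(1-2x) = 1/(1-2x) - x/(1-2x).
The coefficient of x^n in 1/(1-2x) is 2^n, and in x/(1-2x) is 2^(n-1) (for n >= 1).
So the coefficient of x^42 is 2^42 - 2^41 = 4398046511104 - 2199023255552 = 2199023255552.

2199023255552


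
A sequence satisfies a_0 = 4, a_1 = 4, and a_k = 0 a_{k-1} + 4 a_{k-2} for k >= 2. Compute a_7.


The characteristic equation is t^2 - 0 t - 4 = 0, with roots r_1 = 2 and r_2 = -2 (so c_1 = r_1 + r_2, c_2 = -r_1 r_2 as required).
One can use the closed form a_n = A r_1^n + B r_2^n, but direct iteration is more reliable:
a_0 = 4, a_1 = 4, a_2 = 16, a_3 = 16, a_4 = 64, a_5 = 64, a_6 = 256, a_7 = 256.
So a_7 = 256.

256


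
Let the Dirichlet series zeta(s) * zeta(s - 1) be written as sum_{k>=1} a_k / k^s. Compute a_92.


Convolution gives a_k = sum_{d | k} d * 1 = sum_{d | k} d = sigma(k), the sum of positive divisors of k.
For k = 92, the divisors are 1, 2, 4, 23, 46, 92, so
sigma(92) = 1 + 2 + 4 + 23 + 46 + 92 = 168.

168


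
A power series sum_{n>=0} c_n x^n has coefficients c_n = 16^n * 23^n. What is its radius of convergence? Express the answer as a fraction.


By the root test (Cauchy-Hadamard), the radius is R = 1 / limsup_n |c_n|^(1/n).
Here |c_n|^(1/n) = (16^n * 23^n)^(1/n) = 16 * 23 = 368 for all n.
So R = 1/368 = 1/368.

1/368


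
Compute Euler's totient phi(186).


phi(n) counts integers in [1, n] coprime to n. Using the multiplicative formula phi(n) = n * prod_{p | n} (1 - 1/p):
186 = 2 * 3 * 31, so
phi(186) = 186 * (1 - 1/2) * (1 - 1/3) * (1 - 1/31) = 60.

60


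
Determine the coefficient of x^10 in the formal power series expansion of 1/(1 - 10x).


The geometric series identity gives 1/(1 - c x) = sum_{k>=0} c^k x^k, so the coefficient of x^k is c^k.
Here c = 10 and k = 10.
Computing: 10^10 = 10000000000

10000000000


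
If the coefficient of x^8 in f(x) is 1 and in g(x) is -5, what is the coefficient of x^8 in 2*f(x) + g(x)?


Scalar multiplication scales coefficients: 2 * 1 = 2.
Then add the g coefficient: 2 + -5
= -3

-3


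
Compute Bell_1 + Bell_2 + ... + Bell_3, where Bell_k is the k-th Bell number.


Recall Bell_k counts set partitions of a k-set (with Bell_0 = 1 by convention).
Bell_1 through Bell_3: 1, 2, 5
Sum = 1 + 2 + 5 = 8.

8


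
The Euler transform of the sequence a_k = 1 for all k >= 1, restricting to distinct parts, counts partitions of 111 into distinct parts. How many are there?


Partitions of 111 into distinct parts can be computed via generating function.
Product (1+x)(1+x^2)(1+x^3)...
The coefficient of x^111 = 1087744

1087744


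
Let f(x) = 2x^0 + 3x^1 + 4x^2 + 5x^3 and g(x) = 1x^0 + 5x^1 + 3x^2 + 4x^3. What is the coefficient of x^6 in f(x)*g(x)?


Cauchy product at x^6:
5*4
= 20

20


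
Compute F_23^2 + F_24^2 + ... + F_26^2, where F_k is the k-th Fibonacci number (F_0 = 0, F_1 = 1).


There is a standard identity sum_{k=0}^{N} F_k^2 = F_N * F_{N+1} (proved inductively from the telescoping relation F_k^2 = F_k F_{k+1} - F_{k-1} F_k). Then
sum_{k=23}^{26} F_k^2 = F_26 F_27 - F_22 F_23.
Computing: F_26 = 121393, F_27 = 196418, F_22 = 17711, F_23 = 28657.
Sum = 121393 * 196418 - 17711 * 28657 = 23336226147.

23336226147


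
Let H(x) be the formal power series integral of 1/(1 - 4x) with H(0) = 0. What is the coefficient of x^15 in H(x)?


1/(1 - 4x) = sum_{k>=0} 4^k x^k. Integrating termwise with H(0) = 0:
H(x) = sum_{k>=0} 4^k x^(k+1) / (k+1) = sum_{m>=1} 4^(m-1) x^m / m.
For m = 15: 4^14/15 = 268435456/15 = 268435456/15.

268435456/15


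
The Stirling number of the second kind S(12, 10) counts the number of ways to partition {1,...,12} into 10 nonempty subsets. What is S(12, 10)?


Using the explicit formula S(n,k) = (1/k!) sum_{j=0}^{k} (-1)^(k-j) C(k,j) j^n:
S(12, 10) = 1705
Equivalently, S(n,k) is n! times the coefficient of x^n in the EGF (e^x - 1)^k / k!.

1705


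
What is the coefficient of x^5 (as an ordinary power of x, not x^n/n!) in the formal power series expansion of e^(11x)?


The exponential series is e^y = sum_{k>=0} y^k / k!. Substituting y = 11x gives
e^(11x) = sum_{k>=0} 11^k x^k / k!.
So the coefficient of x^n is a^n/n! with a = 11, n = 5:
11^5 / 5! = 161051/120 = 161051/120

161051/120


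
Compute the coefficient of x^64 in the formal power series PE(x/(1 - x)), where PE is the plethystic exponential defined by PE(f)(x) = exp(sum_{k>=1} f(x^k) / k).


For f(x) = x/(1 - x) we have
sum_{k>=1} f(x^k) / k = sum_{k>=1} (1/k) * x^k / (1 - x^k) = sum_{k, m >= 1} x^(k m) / k,
which after exponentiating simplifies to
PE(x/(1 - x)) = prod_{k>=1} 1 / (1 - x^k).
This is the generating function for the partition function p(n), so the coefficient of x^64 is p(64).
Computing p(64) by dynamic programming over parts 1, 2, ..., 64: p(64) = 1741630.

1741630


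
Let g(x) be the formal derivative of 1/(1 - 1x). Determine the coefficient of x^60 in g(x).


Differentiate termwise: d/dx sum_{k>=0} 1^k x^k = sum_{k>=1} k 1^k x^(k-1) = sum_{j>=0} (j+1) 1^(j+1) x^j.
Equivalently, d/dx [1/(1 - 1x)] = 1/(1 - 1x)^2.
For j = 60: 61 * 1^61 = 61 * 1 = 61.

61


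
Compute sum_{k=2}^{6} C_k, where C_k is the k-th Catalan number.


C_2 through C_6: 2, 5, 14, 42, 132
Sum = 2 + 5 + 14 + 42 + 132
= 195

195


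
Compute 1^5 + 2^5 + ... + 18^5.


This power sum has a closed form given by Faulhaber's formula
sum_{k=1}^{m} k^p = (1 / (p + 1)) * sum_{j=0}^{p} C(p + 1, j) B_j m^(p + 1 - j),
but for small m direct computation is fastest:
1 + 32 + 243 + 1024 + 3125 + 7776 + 16807 + 32768 + 59049 + 100000 + 161051 + 248832 + 371293 + 537824 + 759375 + 1048576 + 1419857 + 1889568 = 6657201.

6657201


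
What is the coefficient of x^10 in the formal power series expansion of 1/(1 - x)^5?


The expansion 1/(1 - x)^r = sum_{k>=0} C(k + r - 1, r - 1) x^k follows from the multiset / negative-binomial theorem (or from repeated differentiation of the geometric series).
For r = 5 and k = 10:
C(14, 4) = 87178291200 / (24 * 3628800) = 1001.

1001


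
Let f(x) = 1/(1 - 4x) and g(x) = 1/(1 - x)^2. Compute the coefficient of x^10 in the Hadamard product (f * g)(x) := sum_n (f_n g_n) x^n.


f has coefficients f_k = 4^k. For g = 1/(1 - x)^2 the coefficient is g_k = C(k + 1, 1) = k + 1. The Hadamard coefficient is (f * g)_k = 4^k * (k + 1).
For k = 10: 4^10 * 11 = 1048576 * 11 = 11534336.

11534336


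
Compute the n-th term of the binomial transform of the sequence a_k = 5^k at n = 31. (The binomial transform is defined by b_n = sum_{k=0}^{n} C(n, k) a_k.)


With a_k = 5^k, b_n = sum_{k=0}^{n} C(n, k) 5^k = (1 + 5)^n by the binomial theorem.
For n = 31: (1 + 5)^31 = 6^31 = 1326443518324400147398656.

1326443518324400147398656


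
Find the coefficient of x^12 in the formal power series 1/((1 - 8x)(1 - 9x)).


By partial fractions or Cauchy convolution:
The coefficient equals sum_{k=0}^{12} 8^k * 9^(12-k).
= 1992110014441

1992110014441


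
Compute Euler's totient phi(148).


phi(n) counts integers in [1, n] coprime to n. Using the multiplicative formula phi(n) = n * prod_{p | n} (1 - 1/p):
148 = 2^2 * 37, so
phi(148) = 148 * (1 - 1/2) * (1 - 1/37) = 72.

72


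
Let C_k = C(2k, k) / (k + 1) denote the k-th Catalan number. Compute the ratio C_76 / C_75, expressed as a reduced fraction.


Using C_k = (2k)! / (k! (k+1)!), the ratio C_{k+1}/C_k simplifies to
C_{k+1}/C_k = [(2k+2)! / ((k+1)! (k+2)!)] * [k! (k+1)! / (2k)!]
 = (2k+2)(2k+1) / ((k+1)(k+2)) = 2(2k+1) / (k+2).
For k = 75: 2(2*75 + 1) / (75 + 2) = 302/77 = 302/77.

302/77


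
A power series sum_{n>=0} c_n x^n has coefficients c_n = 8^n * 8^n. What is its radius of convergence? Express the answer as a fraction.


By the root test (Cauchy-Hadamard), the radius is R = 1 / limsup_n |c_n|^(1/n).
Here |c_n|^(1/n) = (8^n * 8^n)^(1/n) = 8 * 8 = 64 for all n.
So R = 1/64 = 1/64.

1/64


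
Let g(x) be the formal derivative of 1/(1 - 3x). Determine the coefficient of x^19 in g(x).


Differentiate termwise: d/dx sum_{k>=0} 3^k x^k = sum_{k>=1} k 3^k x^(k-1) = sum_{j>=0} (j+1) 3^(j+1) x^j.
Equivalently, d/dx [1/(1 - 3x)] = 3/(1 - 3x)^2.
For j = 19: 20 * 3^20 = 20 * 3486784401 = 69735688020.

69735688020


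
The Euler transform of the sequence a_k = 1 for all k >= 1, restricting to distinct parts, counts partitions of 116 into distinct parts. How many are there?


Partitions of 116 into distinct parts can be computed via generating function.
Product (1+x)(1+x^2)(1+x^3)...
The coefficient of x^116 = 1611388

1611388


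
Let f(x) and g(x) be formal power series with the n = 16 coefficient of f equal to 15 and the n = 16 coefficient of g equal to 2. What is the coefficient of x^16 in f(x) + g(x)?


Addition of formal power series is termwise.
The coefficient of x^16 in f + g = 15 + 2
= 17

17


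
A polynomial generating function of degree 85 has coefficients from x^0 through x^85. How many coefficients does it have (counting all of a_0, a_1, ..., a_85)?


A polynomial of degree 85 takes the form a_0 + a_1 x + ... + a_85 x^85.
The number of coefficients is 85 + 1 = 86.

86


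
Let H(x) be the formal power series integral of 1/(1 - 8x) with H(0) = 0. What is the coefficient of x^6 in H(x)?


1/(1 - 8x) = sum_{k>=0} 8^k x^k. Integrating termwise with H(0) = 0:
H(x) = sum_{k>=0} 8^k x^(k+1) / (k+1) = sum_{m>=1} 8^(m-1) x^m / m.
For m = 6: 8^5/6 = 32768/6 = 16384/3.

16384/3


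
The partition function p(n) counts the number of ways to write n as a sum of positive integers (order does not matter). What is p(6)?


Using the generating function prod_{k>=1} 1/(1-x^k), we compute p(6).
By dynamic programming over parts 1 through 6:
p(6) = 11

11


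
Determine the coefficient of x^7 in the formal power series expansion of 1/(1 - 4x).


The geometric series identity gives 1/(1 - c x) = sum_{k>=0} c^k x^k, so the coefficient of x^k is c^k.
Here c = 4 and k = 7.
Computing: 4^7 = 16384

16384


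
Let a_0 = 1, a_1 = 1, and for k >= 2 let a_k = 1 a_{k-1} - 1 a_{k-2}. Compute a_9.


Iterating the recurrence forward:
a_0 = 1
a_1 = 1
a_2 = 1*1 - 1*1 = 0
a_3 = 1*0 - 1*1 = -1
a_4 = 1*-1 - 1*0 = -1
a_5 = 1*-1 - 1*-1 = 0
a_6 = 1*0 - 1*-1 = 1
a_7 = 1*1 - 1*0 = 1
a_8 = 1*1 - 1*1 = 0
a_9 = 1*0 - 1*1 = -1
So a_9 = -1.

-1


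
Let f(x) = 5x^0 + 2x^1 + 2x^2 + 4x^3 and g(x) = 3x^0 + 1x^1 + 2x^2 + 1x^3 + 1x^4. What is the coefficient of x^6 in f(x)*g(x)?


Cauchy product at x^6:
2*1 + 4*1
= 6

6


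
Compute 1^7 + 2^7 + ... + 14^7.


This power sum has a closed form given by Faulhaber's formula
sum_{k=1}^{m} k^p = (1 / (p + 1)) * sum_{j=0}^{p} C(p + 1, j) B_j m^(p + 1 - j),
but for small m direct computation is fastest:
1 + 128 + 2187 + 16384 + 78125 + 279936 + 823543 + 2097152 + 4782969 + 10000000 + 19487171 + 35831808 + 62748517 + 105413504 = 241561425.

241561425


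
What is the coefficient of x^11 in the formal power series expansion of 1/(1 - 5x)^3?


The general identity 1/(1 - c x)^r = sum_{k>=0} c^k C(k + r - 1, r - 1) x^k follows by substituting y = c x into 1/(1 - y)^r = sum_{k>=0} C(k + r - 1, r - 1) y^k.
For c = 5, r = 3, k = 11:
5^11 * C(13, 2) = 48828125 * 78 = 3808593750.

3808593750


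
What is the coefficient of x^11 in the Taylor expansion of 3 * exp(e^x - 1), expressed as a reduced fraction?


exp(e^x - 1) = sum_{k>=0} Bell_k x^k / k!, where Bell_k is the k-th Bell number.
So the coefficient of x^11 is 3 * Bell_11 / 11!.
Computing: Bell_11 = 678570 and 11! = 39916800, giving
3 * 678570/39916800 = 22619/443520.

22619/443520


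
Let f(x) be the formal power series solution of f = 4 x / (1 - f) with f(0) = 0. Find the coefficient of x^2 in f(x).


Apply Lagrange inversion: f = 4 x * phi(f) with phi(t) = 1/(1 - t), so
[x^n] f = 4^n * (1/n) [t^(n-1)] phi(t)^n = 4^n * (1/n) [t^(n-1)] (1 - t)^(-n) = 4^n * (1/n) C(2n - 2, n - 1) = 4^n * C_{n-1}.
For n = 2: C_1 = C(2, 1) / 2 = 2/2 = 1.
With the 4^2 = 16 factor, the coefficient is 16 * 1 = 16.

16


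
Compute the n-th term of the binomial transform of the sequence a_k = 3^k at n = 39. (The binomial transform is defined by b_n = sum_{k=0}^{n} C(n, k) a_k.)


With a_k = 3^k, b_n = sum_{k=0}^{n} C(n, k) 3^k = (1 + 3)^n by the binomial theorem.
For n = 39: (1 + 3)^39 = 4^39 = 302231454903657293676544.

302231454903657293676544


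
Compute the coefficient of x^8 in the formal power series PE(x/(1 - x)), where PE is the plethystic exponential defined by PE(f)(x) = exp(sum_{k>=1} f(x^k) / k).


For f(x) = x/(1 - x) we have
sum_{k>=1} f(x^k) / k = sum_{k>=1} (1/k) * x^k / (1 - x^k) = sum_{k, m >= 1} x^(k m) / k,
which after exponentiating simplifies to
PE(x/(1 - x)) = prod_{k>=1} 1 / (1 - x^k).
This is the generating function for the partition function p(n), so the coefficient of x^8 is p(8).
Computing p(8) by dynamic programming over parts 1, 2, ..., 8: p(8) = 22.

22


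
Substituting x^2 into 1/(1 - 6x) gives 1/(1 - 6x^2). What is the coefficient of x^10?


The coefficient of x^(2m) in 1/(1 - 6x^2) is 6^m.
With n = 10 = 2*5, the coefficient is 6^5 = 7776.

7776


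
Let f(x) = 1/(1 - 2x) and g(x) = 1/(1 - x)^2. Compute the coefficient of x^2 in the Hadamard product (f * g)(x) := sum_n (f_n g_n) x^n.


f has coefficients f_k = 2^k. For g = 1/(1 - x)^2 the coefficient is g_k = C(k + 1, 1) = k + 1. The Hadamard coefficient is (f * g)_k = 2^k * (k + 1).
For k = 2: 2^2 * 3 = 4 * 3 = 12.

12


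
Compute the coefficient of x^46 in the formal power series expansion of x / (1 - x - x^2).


Let f(x) = sum_{k>=0} a_k x^k. Multiplying f(x) * (1 - x - x^2) = x and matching coefficients gives a_0 = 0, a_1 = 1, and a_k = a_{k-1} + a_{k-2} for k >= 2. These are the Fibonacci numbers F_k.
Iterating from F_0 = 0, F_1 = 1:
F_0=0, F_1=1, F_2=1, F_3=2, F_4=3, F_5=5, F_6=8, F_7=13, F_8=21, F_9=34, ...
F_46 = 1836311903.

1836311903


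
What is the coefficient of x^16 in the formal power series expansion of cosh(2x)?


The Maclaurin series is cosh(t) = sum_{m>=0} t^(2m) / (2m)!, so substituting t = 2x, only even powers of x are nonzero, with coefficient of x^(2m) equal to 2^(2m) / (2m)!.
For x^16 the coefficient is 2^16/16! = 65536/20922789888000 = 2/638512875.

2/638512875


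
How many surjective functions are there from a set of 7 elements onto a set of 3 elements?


By inclusion-exclusion on which target elements are missed, the number of surjections from an n-set onto a k-set is
surj(n, k) = sum_{j=0}^{k} (-1)^j C(k, j) (k - j)^n.
Equivalently surj(n, k) = k! * S(n, k), where S(n, k) is the Stirling number of the second kind.
For n = 7, k = 3:
S(7, 3) = 301, so
surj = 3! * 301 = 6 * 301 = 1806.

1806


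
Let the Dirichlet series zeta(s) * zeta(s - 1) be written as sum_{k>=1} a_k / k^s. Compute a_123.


Convolution gives a_k = sum_{d | k} d * 1 = sum_{d | k} d = sigma(k), the sum of positive divisors of k.
For k = 123, the divisors are 1, 3, 41, 123, so
sigma(123) = 1 + 3 + 41 + 123 = 168.

168


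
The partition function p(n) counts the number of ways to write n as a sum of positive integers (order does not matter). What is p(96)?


Using the generating function prod_{k>=1} 1/(1-x^k), we compute p(96).
By dynamic programming over parts 1 through 96:
p(96) = 118114304

118114304


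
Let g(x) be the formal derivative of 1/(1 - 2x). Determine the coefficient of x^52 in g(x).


Differentiate termwise: d/dx sum_{k>=0} 2^k x^k = sum_{k>=1} k 2^k x^(k-1) = sum_{j>=0} (j+1) 2^(j+1) x^j.
Equivalently, d/dx [1/(1 - 2x)] = 2/(1 - 2x)^2.
For j = 52: 53 * 2^53 = 53 * 9007199254740992 = 477381560501272576.

477381560501272576


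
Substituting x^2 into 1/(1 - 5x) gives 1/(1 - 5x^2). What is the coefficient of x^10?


The coefficient of x^(2m) in 1/(1 - 5x^2) is 5^m.
With n = 10 = 2*5, the coefficient is 5^5 = 3125.

3125


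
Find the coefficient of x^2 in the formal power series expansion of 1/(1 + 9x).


Write 1/(1 + c x) = 1/(1 - (-c) x) and apply the geometric-series identity
1/(1 - y) = sum_{k>=0} y^k to get 1/(1 + c x) = sum_{k>=0} (-c)^k x^k.
So the coefficient of x^k is (-c)^k = (-1)^k * c^k.
Here c = 9 and k = 2:
(-9)^2 = 1 * 81 = 81

81


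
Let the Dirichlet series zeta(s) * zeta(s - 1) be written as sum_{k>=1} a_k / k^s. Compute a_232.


Convolution gives a_k = sum_{d | k} d * 1 = sum_{d | k} d = sigma(k), the sum of positive divisors of k.
For k = 232, the divisors are 1, 2, 4, 8, 29, 58, 116, 232, so
sigma(232) = 1 + 2 + 4 + 8 + 29 + 58 + 116 + 232 = 450.

450


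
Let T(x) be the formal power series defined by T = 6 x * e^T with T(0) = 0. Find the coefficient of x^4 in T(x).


Apply the Lagrange inversion formula: if T = 6 x * phi(T) with phi(t) = e^t, then
[x^n] T = 6^n * (1/n) [t^(n-1)] phi(t)^n = 6^n * (1/n) [t^(n-1)] e^(n t) = 6^n * (1/n) * n^(n-1) / (n-1)! = 6^n * n^(n-1) / n!.
When c = 1 this is the Cayley count of rooted labeled trees on n vertices, divided by n!.
For n = 4: 6^4 * 4^3 / 4! = 1296 * 64/24 = 3456.

3456


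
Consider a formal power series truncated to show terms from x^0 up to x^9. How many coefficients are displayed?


From x^0 to x^9 inclusive, the count is 9 - 0 + 1 = 10.

10


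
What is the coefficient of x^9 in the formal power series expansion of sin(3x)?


The Maclaurin series is sin(t) = sum_{k>=0} (-1)^k t^(2k+1) / (2k+1)!, so substituting t = 3x, only odd powers of x are nonzero, with coefficient of x^(2k+1) equal to (-1)^k 3^(2k+1) / (2k+1)!.
Write 9 = 2*4 + 1, giving the coefficient (-1)^4 * 3^9 / 9! = 19683/362880 = 243/4480.

243/4480


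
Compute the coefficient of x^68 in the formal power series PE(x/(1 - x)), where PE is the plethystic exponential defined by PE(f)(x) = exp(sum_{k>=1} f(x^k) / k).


For f(x) = x/(1 - x) we have
sum_{k>=1} f(x^k) / k = sum_{k>=1} (1/k) * x^k / (1 - x^k) = sum_{k, m >= 1} x^(k m) / k,
which after exponentiating simplifies to
PE(x/(1 - x)) = prod_{k>=1} 1 / (1 - x^k).
This is the generating function for the partition function p(n), so the coefficient of x^68 is p(68).
Computing p(68) by dynamic programming over parts 1, 2, ..., 68: p(68) = 3087735.

3087735


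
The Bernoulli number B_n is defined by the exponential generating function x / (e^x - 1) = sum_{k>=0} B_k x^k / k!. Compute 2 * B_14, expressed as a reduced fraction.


Bernoulli numbers can also be computed recursively via B_0 = 1 and sum_{j=0}^{m} C(m+1, j) B_j = 0 for m >= 1. Odd-index Bernoulli numbers vanish for k >= 3.
Computing B_14 = 7/6, so 2 * B_14 = 2 * 7/6 = 7/3.

7/3


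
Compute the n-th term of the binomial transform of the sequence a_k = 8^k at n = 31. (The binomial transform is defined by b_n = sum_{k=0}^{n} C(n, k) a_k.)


With a_k = 8^k, b_n = sum_{k=0}^{n} C(n, k) 8^k = (1 + 8)^n by the binomial theorem.
For n = 31: (1 + 8)^31 = 9^31 = 381520424476945831628649898809.

381520424476945831628649898809


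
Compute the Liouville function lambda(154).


The Liouville function is lambda(k) = (-1)^Omega(k), where Omega(k) counts the prime factors of k with multiplicity.
Factoring: 154 = 2 * 7 * 11, so Omega(154) = 3.
lambda(154) = (-1)^3 = -1.

-1


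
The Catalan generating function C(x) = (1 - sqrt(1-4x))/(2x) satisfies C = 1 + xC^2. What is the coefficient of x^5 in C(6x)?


Substituting x -> 6x scales the n-th coefficient by 6^n, so [x^5] C(6x) = 6^5 * C_5.
C_5 = C(2*5, 5)/(6) = 252/6 = 42.
So 6^5 * 42 = 7776 * 42 = 326592.

326592


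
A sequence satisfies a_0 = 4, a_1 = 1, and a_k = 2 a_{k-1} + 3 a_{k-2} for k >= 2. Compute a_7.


The characteristic equation is t^2 - 2 t - 3 = 0, with roots r_1 = 3 and r_2 = -1 (so c_1 = r_1 + r_2, c_2 = -r_1 r_2 as required).
One can use the closed form a_n = A r_1^n + B r_2^n, but direct iteration is more reliable:
a_0 = 4, a_1 = 1, a_2 = 14, a_3 = 31, a_4 = 104, a_5 = 301, a_6 = 914, a_7 = 2731.
So a_7 = 2731.

2731


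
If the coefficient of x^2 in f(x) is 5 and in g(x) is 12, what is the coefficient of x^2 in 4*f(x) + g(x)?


Scalar multiplication scales coefficients: 4 * 5 = 20.
Then add the g coefficient: 20 + 12
= 32

32


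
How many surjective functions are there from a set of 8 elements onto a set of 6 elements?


By inclusion-exclusion on which target elements are missed, the number of surjections from an n-set onto a k-set is
surj(n, k) = sum_{j=0}^{k} (-1)^j C(k, j) (k - j)^n.
Equivalently surj(n, k) = k! * S(n, k), where S(n, k) is the Stirling number of the second kind.
For n = 8, k = 6:
S(8, 6) = 266, so
surj = 6! * 266 = 720 * 266 = 191520.

191520


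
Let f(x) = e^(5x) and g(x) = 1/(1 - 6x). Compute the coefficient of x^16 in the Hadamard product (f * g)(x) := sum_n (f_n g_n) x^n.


Expanding: f_k = 5^k/k! (from e^(5x)) and g_k = 6^k (from 1/(1 - 6x)). So the Hadamard coefficient (f * g)_k = 5^k 6^k / k! = (30)^k / k!.
For k = 16: 30^16/16! = 430467210000000000000000/20922789888000 = 144162597656250/7007.

144162597656250/7007


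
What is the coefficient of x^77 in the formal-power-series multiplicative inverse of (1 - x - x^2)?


Let the inverse be f(x) = sum_{k>=0} a_k x^k. From f(x) * (1 - x - x^2) = 1 and matching coefficients:
 x^0: a_0 = 1.
 x^1: a_1 - a_0 = 0, so a_1 = 1.
 x^k (k >= 2): a_k - a_{k-1} - a_{k-2} = 0, i.e. a_k = a_{k-1} + a_{k-2}.
This is the Fibonacci-type recurrence shifted so that a_0 = a_1 = 1.
Iterating: a_0=1, a_1=1, a_2=2, a_3=3, a_4=5, a_5=8, a_6=13, a_7=21, a_8=34, a_9=55, ...
a_77 = 8944394323791464.

8944394323791464


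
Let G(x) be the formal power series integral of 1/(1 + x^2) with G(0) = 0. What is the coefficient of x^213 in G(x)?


1/(1 + x^2) = sum_{j>=0} (-1)^j x^(2j). Integrating termwise with G(0) = 0:
G(x) = sum_{j>=0} (-1)^j x^(2j+1) / (2j+1) = arctan(x).
Only odd powers are nonzero. For x^213 write 213 = 2*106 + 1, giving
(-1)^106 / 213 = 1/213 = 1/213.

1/213


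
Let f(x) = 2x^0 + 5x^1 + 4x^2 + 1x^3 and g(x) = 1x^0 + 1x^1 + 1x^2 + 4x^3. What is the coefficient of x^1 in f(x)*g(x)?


Cauchy product at x^1:
2*1 + 5*1
= 7

7


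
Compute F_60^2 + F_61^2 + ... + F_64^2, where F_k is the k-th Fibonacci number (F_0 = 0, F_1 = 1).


There is a standard identity sum_{k=0}^{N} F_k^2 = F_N * F_{N+1} (proved inductively from the telescoping relation F_k^2 = F_k F_{k+1} - F_{k-1} F_k). Then
sum_{k=60}^{64} F_k^2 = F_64 F_65 - F_59 F_60.
Computing: F_64 = 10610209857723, F_65 = 17167680177565, F_59 = 956722026041, F_60 = 1548008755920.
Sum = 10610209857723 * 17167680177565 - 956722026041 * 1548008755920 = 180671675380942915773671775.

180671675380942915773671775


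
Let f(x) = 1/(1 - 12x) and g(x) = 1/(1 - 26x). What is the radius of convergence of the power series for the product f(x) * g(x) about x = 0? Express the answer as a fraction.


The radius of 1/(1 - 12x) is 1/12 (nearest singularity at x = 1/12), and the radius of 1/(1 - 26x) is 1/26.
The product f(x)*g(x) = 1/((1 - 12x)(1 - 26x)) has singularities at both 1/12 and 1/26, so its radius of convergence is the distance to the nearest one:
min(1/12, 1/26) = 1/26.

1/26


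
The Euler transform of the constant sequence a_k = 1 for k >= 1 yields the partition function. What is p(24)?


The Euler transform converts the sequence a_k = 1 into the number of integer partitions.
Using the recurrence or dynamic programming:
p(24) = 1575

1575


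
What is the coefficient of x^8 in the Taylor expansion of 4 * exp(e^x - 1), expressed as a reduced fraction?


exp(e^x - 1) = sum_{k>=0} Bell_k x^k / k!, where Bell_k is the k-th Bell number.
So the coefficient of x^8 is 4 * Bell_8 / 8!.
Computing: Bell_8 = 4140 and 8! = 40320, giving
4 * 4140/40320 = 23/56.

23/56


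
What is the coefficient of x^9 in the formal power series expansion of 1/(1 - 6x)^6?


The general identity 1/(1 - c x)^r = sum_{k>=0} c^k C(k + r - 1, r - 1) x^k follows by substituting y = c x into 1/(1 - y)^r = sum_{k>=0} C(k + r - 1, r - 1) y^k.
For c = 6, r = 6, k = 9:
6^9 * C(14, 5) = 10077696 * 2002 = 20175547392.

20175547392


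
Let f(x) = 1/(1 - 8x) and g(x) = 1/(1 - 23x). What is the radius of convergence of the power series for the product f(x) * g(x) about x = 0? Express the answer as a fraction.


The radius of 1/(1 - 8x) is 1/8 (nearest singularity at x = 1/8), and the radius of 1/(1 - 23x) is 1/23.
The product f(x)*g(x) = 1/((1 - 8x)(1 - 23x)) has singularities at both 1/8 and 1/23, so its radius of convergence is the distance to the nearest one:
min(1/8, 1/23) = 1/23.

1/23


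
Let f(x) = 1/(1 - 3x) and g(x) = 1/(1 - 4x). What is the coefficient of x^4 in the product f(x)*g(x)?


The coefficient of x^n in f*g is the Cauchy product: sum_{k=0}^{n} a^k * b^(n-k).
With a=3, b=4, n=4:
sum_{k=0}^{4} 3^k * 4^(4-k)
= 781

781


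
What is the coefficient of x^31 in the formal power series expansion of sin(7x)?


The Maclaurin series is sin(t) = sum_{k>=0} (-1)^k t^(2k+1) / (2k+1)!, so substituting t = 7x, only odd powers of x are nonzero, with coefficient of x^(2k+1) equal to (-1)^k 7^(2k+1) / (2k+1)!.
Write 31 = 2*15 + 1, giving the coefficient (-1)^15 * 7^31 / 31! = -157775382034845806615042743/8222838654177922817725562880000000 = -65712362363534280139543/3424755790994553443450880000000.

-65712362363534280139543/3424755790994553443450880000000
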